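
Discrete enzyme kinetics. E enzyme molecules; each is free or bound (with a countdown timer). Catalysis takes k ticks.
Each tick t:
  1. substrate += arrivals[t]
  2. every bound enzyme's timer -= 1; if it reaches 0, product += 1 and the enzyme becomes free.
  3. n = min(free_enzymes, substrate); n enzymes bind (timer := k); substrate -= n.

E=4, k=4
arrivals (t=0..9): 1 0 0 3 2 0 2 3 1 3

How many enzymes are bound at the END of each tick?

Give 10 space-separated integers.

Answer: 1 1 1 4 4 4 4 4 4 4

Derivation:
t=0: arr=1 -> substrate=0 bound=1 product=0
t=1: arr=0 -> substrate=0 bound=1 product=0
t=2: arr=0 -> substrate=0 bound=1 product=0
t=3: arr=3 -> substrate=0 bound=4 product=0
t=4: arr=2 -> substrate=1 bound=4 product=1
t=5: arr=0 -> substrate=1 bound=4 product=1
t=6: arr=2 -> substrate=3 bound=4 product=1
t=7: arr=3 -> substrate=3 bound=4 product=4
t=8: arr=1 -> substrate=3 bound=4 product=5
t=9: arr=3 -> substrate=6 bound=4 product=5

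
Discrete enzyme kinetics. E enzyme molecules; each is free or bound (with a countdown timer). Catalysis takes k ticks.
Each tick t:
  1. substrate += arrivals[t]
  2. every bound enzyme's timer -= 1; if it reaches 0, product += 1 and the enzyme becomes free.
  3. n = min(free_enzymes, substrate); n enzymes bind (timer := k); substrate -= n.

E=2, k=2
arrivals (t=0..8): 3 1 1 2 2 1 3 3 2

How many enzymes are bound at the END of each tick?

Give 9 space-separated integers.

t=0: arr=3 -> substrate=1 bound=2 product=0
t=1: arr=1 -> substrate=2 bound=2 product=0
t=2: arr=1 -> substrate=1 bound=2 product=2
t=3: arr=2 -> substrate=3 bound=2 product=2
t=4: arr=2 -> substrate=3 bound=2 product=4
t=5: arr=1 -> substrate=4 bound=2 product=4
t=6: arr=3 -> substrate=5 bound=2 product=6
t=7: arr=3 -> substrate=8 bound=2 product=6
t=8: arr=2 -> substrate=8 bound=2 product=8

Answer: 2 2 2 2 2 2 2 2 2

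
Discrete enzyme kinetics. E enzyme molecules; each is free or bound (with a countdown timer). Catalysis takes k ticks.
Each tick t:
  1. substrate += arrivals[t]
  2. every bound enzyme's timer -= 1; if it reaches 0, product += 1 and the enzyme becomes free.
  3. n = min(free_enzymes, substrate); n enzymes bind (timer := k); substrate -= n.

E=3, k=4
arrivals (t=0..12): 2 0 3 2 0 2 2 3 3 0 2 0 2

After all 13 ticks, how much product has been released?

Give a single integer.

t=0: arr=2 -> substrate=0 bound=2 product=0
t=1: arr=0 -> substrate=0 bound=2 product=0
t=2: arr=3 -> substrate=2 bound=3 product=0
t=3: arr=2 -> substrate=4 bound=3 product=0
t=4: arr=0 -> substrate=2 bound=3 product=2
t=5: arr=2 -> substrate=4 bound=3 product=2
t=6: arr=2 -> substrate=5 bound=3 product=3
t=7: arr=3 -> substrate=8 bound=3 product=3
t=8: arr=3 -> substrate=9 bound=3 product=5
t=9: arr=0 -> substrate=9 bound=3 product=5
t=10: arr=2 -> substrate=10 bound=3 product=6
t=11: arr=0 -> substrate=10 bound=3 product=6
t=12: arr=2 -> substrate=10 bound=3 product=8

Answer: 8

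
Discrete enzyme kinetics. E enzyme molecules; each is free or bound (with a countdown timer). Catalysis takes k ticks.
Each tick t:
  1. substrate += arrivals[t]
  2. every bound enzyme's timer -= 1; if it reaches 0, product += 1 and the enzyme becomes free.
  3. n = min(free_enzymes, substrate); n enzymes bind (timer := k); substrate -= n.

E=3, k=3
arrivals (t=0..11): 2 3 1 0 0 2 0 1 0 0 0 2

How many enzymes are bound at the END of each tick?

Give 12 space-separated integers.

t=0: arr=2 -> substrate=0 bound=2 product=0
t=1: arr=3 -> substrate=2 bound=3 product=0
t=2: arr=1 -> substrate=3 bound=3 product=0
t=3: arr=0 -> substrate=1 bound=3 product=2
t=4: arr=0 -> substrate=0 bound=3 product=3
t=5: arr=2 -> substrate=2 bound=3 product=3
t=6: arr=0 -> substrate=0 bound=3 product=5
t=7: arr=1 -> substrate=0 bound=3 product=6
t=8: arr=0 -> substrate=0 bound=3 product=6
t=9: arr=0 -> substrate=0 bound=1 product=8
t=10: arr=0 -> substrate=0 bound=0 product=9
t=11: arr=2 -> substrate=0 bound=2 product=9

Answer: 2 3 3 3 3 3 3 3 3 1 0 2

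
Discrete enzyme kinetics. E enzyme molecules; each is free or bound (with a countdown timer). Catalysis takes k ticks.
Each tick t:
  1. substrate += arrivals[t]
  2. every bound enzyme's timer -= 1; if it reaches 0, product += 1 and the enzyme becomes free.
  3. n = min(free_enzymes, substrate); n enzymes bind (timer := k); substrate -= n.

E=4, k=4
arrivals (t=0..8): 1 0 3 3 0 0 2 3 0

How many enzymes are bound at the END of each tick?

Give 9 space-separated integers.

t=0: arr=1 -> substrate=0 bound=1 product=0
t=1: arr=0 -> substrate=0 bound=1 product=0
t=2: arr=3 -> substrate=0 bound=4 product=0
t=3: arr=3 -> substrate=3 bound=4 product=0
t=4: arr=0 -> substrate=2 bound=4 product=1
t=5: arr=0 -> substrate=2 bound=4 product=1
t=6: arr=2 -> substrate=1 bound=4 product=4
t=7: arr=3 -> substrate=4 bound=4 product=4
t=8: arr=0 -> substrate=3 bound=4 product=5

Answer: 1 1 4 4 4 4 4 4 4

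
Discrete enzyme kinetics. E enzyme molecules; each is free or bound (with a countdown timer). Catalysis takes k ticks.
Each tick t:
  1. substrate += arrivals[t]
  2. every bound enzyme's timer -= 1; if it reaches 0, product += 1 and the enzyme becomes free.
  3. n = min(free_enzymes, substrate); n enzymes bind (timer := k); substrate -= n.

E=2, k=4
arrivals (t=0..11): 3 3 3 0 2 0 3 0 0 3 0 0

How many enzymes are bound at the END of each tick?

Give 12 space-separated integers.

Answer: 2 2 2 2 2 2 2 2 2 2 2 2

Derivation:
t=0: arr=3 -> substrate=1 bound=2 product=0
t=1: arr=3 -> substrate=4 bound=2 product=0
t=2: arr=3 -> substrate=7 bound=2 product=0
t=3: arr=0 -> substrate=7 bound=2 product=0
t=4: arr=2 -> substrate=7 bound=2 product=2
t=5: arr=0 -> substrate=7 bound=2 product=2
t=6: arr=3 -> substrate=10 bound=2 product=2
t=7: arr=0 -> substrate=10 bound=2 product=2
t=8: arr=0 -> substrate=8 bound=2 product=4
t=9: arr=3 -> substrate=11 bound=2 product=4
t=10: arr=0 -> substrate=11 bound=2 product=4
t=11: arr=0 -> substrate=11 bound=2 product=4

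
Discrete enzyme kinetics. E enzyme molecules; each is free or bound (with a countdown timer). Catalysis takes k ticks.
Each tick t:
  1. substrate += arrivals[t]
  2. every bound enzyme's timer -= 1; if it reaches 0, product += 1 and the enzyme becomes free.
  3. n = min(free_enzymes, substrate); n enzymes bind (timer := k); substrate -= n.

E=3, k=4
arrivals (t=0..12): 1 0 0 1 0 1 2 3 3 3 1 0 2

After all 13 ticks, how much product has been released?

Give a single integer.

t=0: arr=1 -> substrate=0 bound=1 product=0
t=1: arr=0 -> substrate=0 bound=1 product=0
t=2: arr=0 -> substrate=0 bound=1 product=0
t=3: arr=1 -> substrate=0 bound=2 product=0
t=4: arr=0 -> substrate=0 bound=1 product=1
t=5: arr=1 -> substrate=0 bound=2 product=1
t=6: arr=2 -> substrate=1 bound=3 product=1
t=7: arr=3 -> substrate=3 bound=3 product=2
t=8: arr=3 -> substrate=6 bound=3 product=2
t=9: arr=3 -> substrate=8 bound=3 product=3
t=10: arr=1 -> substrate=8 bound=3 product=4
t=11: arr=0 -> substrate=7 bound=3 product=5
t=12: arr=2 -> substrate=9 bound=3 product=5

Answer: 5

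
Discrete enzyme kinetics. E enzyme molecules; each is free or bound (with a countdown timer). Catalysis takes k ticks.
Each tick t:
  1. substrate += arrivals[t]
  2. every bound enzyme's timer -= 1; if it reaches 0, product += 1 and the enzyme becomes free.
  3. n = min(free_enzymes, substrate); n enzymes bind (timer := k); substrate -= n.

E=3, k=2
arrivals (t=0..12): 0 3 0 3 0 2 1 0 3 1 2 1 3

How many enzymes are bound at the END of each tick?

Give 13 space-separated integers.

t=0: arr=0 -> substrate=0 bound=0 product=0
t=1: arr=3 -> substrate=0 bound=3 product=0
t=2: arr=0 -> substrate=0 bound=3 product=0
t=3: arr=3 -> substrate=0 bound=3 product=3
t=4: arr=0 -> substrate=0 bound=3 product=3
t=5: arr=2 -> substrate=0 bound=2 product=6
t=6: arr=1 -> substrate=0 bound=3 product=6
t=7: arr=0 -> substrate=0 bound=1 product=8
t=8: arr=3 -> substrate=0 bound=3 product=9
t=9: arr=1 -> substrate=1 bound=3 product=9
t=10: arr=2 -> substrate=0 bound=3 product=12
t=11: arr=1 -> substrate=1 bound=3 product=12
t=12: arr=3 -> substrate=1 bound=3 product=15

Answer: 0 3 3 3 3 2 3 1 3 3 3 3 3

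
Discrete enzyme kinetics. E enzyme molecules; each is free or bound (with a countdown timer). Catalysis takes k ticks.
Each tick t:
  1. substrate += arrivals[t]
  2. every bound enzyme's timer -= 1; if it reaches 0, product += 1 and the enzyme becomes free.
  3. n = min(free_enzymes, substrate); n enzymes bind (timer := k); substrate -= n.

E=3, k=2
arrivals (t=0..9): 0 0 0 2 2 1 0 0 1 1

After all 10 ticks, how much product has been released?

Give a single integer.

Answer: 5

Derivation:
t=0: arr=0 -> substrate=0 bound=0 product=0
t=1: arr=0 -> substrate=0 bound=0 product=0
t=2: arr=0 -> substrate=0 bound=0 product=0
t=3: arr=2 -> substrate=0 bound=2 product=0
t=4: arr=2 -> substrate=1 bound=3 product=0
t=5: arr=1 -> substrate=0 bound=3 product=2
t=6: arr=0 -> substrate=0 bound=2 product=3
t=7: arr=0 -> substrate=0 bound=0 product=5
t=8: arr=1 -> substrate=0 bound=1 product=5
t=9: arr=1 -> substrate=0 bound=2 product=5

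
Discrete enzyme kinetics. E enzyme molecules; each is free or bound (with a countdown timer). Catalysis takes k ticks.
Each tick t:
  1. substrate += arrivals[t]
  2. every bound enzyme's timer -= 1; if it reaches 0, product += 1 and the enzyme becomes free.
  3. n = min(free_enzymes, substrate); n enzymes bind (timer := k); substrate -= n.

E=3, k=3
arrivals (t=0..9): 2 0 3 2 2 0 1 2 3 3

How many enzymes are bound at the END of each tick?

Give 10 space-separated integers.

Answer: 2 2 3 3 3 3 3 3 3 3

Derivation:
t=0: arr=2 -> substrate=0 bound=2 product=0
t=1: arr=0 -> substrate=0 bound=2 product=0
t=2: arr=3 -> substrate=2 bound=3 product=0
t=3: arr=2 -> substrate=2 bound=3 product=2
t=4: arr=2 -> substrate=4 bound=3 product=2
t=5: arr=0 -> substrate=3 bound=3 product=3
t=6: arr=1 -> substrate=2 bound=3 product=5
t=7: arr=2 -> substrate=4 bound=3 product=5
t=8: arr=3 -> substrate=6 bound=3 product=6
t=9: arr=3 -> substrate=7 bound=3 product=8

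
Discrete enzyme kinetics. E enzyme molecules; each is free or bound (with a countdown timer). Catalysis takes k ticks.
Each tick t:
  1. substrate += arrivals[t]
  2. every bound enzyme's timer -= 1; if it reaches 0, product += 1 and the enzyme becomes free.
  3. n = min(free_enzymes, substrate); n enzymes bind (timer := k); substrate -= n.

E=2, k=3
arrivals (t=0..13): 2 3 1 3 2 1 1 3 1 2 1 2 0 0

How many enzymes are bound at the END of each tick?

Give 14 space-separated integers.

t=0: arr=2 -> substrate=0 bound=2 product=0
t=1: arr=3 -> substrate=3 bound=2 product=0
t=2: arr=1 -> substrate=4 bound=2 product=0
t=3: arr=3 -> substrate=5 bound=2 product=2
t=4: arr=2 -> substrate=7 bound=2 product=2
t=5: arr=1 -> substrate=8 bound=2 product=2
t=6: arr=1 -> substrate=7 bound=2 product=4
t=7: arr=3 -> substrate=10 bound=2 product=4
t=8: arr=1 -> substrate=11 bound=2 product=4
t=9: arr=2 -> substrate=11 bound=2 product=6
t=10: arr=1 -> substrate=12 bound=2 product=6
t=11: arr=2 -> substrate=14 bound=2 product=6
t=12: arr=0 -> substrate=12 bound=2 product=8
t=13: arr=0 -> substrate=12 bound=2 product=8

Answer: 2 2 2 2 2 2 2 2 2 2 2 2 2 2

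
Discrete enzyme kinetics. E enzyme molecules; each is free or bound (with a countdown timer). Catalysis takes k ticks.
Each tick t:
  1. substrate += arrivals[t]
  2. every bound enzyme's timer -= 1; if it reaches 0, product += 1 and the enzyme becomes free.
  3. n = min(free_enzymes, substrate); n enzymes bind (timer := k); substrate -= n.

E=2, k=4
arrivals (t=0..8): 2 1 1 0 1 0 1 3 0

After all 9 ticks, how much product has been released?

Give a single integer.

t=0: arr=2 -> substrate=0 bound=2 product=0
t=1: arr=1 -> substrate=1 bound=2 product=0
t=2: arr=1 -> substrate=2 bound=2 product=0
t=3: arr=0 -> substrate=2 bound=2 product=0
t=4: arr=1 -> substrate=1 bound=2 product=2
t=5: arr=0 -> substrate=1 bound=2 product=2
t=6: arr=1 -> substrate=2 bound=2 product=2
t=7: arr=3 -> substrate=5 bound=2 product=2
t=8: arr=0 -> substrate=3 bound=2 product=4

Answer: 4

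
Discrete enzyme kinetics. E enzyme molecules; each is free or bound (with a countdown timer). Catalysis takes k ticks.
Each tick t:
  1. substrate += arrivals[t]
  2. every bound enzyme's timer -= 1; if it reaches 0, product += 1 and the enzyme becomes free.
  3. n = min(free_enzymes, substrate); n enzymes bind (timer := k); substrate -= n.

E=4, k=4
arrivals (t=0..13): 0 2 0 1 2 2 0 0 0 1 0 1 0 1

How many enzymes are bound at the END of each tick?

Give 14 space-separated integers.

t=0: arr=0 -> substrate=0 bound=0 product=0
t=1: arr=2 -> substrate=0 bound=2 product=0
t=2: arr=0 -> substrate=0 bound=2 product=0
t=3: arr=1 -> substrate=0 bound=3 product=0
t=4: arr=2 -> substrate=1 bound=4 product=0
t=5: arr=2 -> substrate=1 bound=4 product=2
t=6: arr=0 -> substrate=1 bound=4 product=2
t=7: arr=0 -> substrate=0 bound=4 product=3
t=8: arr=0 -> substrate=0 bound=3 product=4
t=9: arr=1 -> substrate=0 bound=2 product=6
t=10: arr=0 -> substrate=0 bound=2 product=6
t=11: arr=1 -> substrate=0 bound=2 product=7
t=12: arr=0 -> substrate=0 bound=2 product=7
t=13: arr=1 -> substrate=0 bound=2 product=8

Answer: 0 2 2 3 4 4 4 4 3 2 2 2 2 2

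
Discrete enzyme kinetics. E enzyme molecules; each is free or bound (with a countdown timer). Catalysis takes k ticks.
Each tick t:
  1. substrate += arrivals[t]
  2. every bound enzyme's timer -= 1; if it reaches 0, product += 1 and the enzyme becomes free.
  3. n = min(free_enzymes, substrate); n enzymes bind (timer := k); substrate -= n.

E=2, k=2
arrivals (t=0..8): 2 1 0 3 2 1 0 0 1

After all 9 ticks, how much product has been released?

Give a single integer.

t=0: arr=2 -> substrate=0 bound=2 product=0
t=1: arr=1 -> substrate=1 bound=2 product=0
t=2: arr=0 -> substrate=0 bound=1 product=2
t=3: arr=3 -> substrate=2 bound=2 product=2
t=4: arr=2 -> substrate=3 bound=2 product=3
t=5: arr=1 -> substrate=3 bound=2 product=4
t=6: arr=0 -> substrate=2 bound=2 product=5
t=7: arr=0 -> substrate=1 bound=2 product=6
t=8: arr=1 -> substrate=1 bound=2 product=7

Answer: 7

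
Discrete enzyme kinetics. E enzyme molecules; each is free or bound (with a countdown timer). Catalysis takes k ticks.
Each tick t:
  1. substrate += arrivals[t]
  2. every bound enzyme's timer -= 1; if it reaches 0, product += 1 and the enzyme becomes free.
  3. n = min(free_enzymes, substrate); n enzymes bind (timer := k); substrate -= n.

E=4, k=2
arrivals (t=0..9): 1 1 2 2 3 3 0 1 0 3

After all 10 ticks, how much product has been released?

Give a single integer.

t=0: arr=1 -> substrate=0 bound=1 product=0
t=1: arr=1 -> substrate=0 bound=2 product=0
t=2: arr=2 -> substrate=0 bound=3 product=1
t=3: arr=2 -> substrate=0 bound=4 product=2
t=4: arr=3 -> substrate=1 bound=4 product=4
t=5: arr=3 -> substrate=2 bound=4 product=6
t=6: arr=0 -> substrate=0 bound=4 product=8
t=7: arr=1 -> substrate=0 bound=3 product=10
t=8: arr=0 -> substrate=0 bound=1 product=12
t=9: arr=3 -> substrate=0 bound=3 product=13

Answer: 13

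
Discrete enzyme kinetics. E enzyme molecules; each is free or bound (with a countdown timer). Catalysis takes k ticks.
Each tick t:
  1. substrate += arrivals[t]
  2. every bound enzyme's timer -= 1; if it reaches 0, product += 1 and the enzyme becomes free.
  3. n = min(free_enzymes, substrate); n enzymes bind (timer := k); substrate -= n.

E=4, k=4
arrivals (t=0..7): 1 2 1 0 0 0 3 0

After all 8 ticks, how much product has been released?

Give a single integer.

t=0: arr=1 -> substrate=0 bound=1 product=0
t=1: arr=2 -> substrate=0 bound=3 product=0
t=2: arr=1 -> substrate=0 bound=4 product=0
t=3: arr=0 -> substrate=0 bound=4 product=0
t=4: arr=0 -> substrate=0 bound=3 product=1
t=5: arr=0 -> substrate=0 bound=1 product=3
t=6: arr=3 -> substrate=0 bound=3 product=4
t=7: arr=0 -> substrate=0 bound=3 product=4

Answer: 4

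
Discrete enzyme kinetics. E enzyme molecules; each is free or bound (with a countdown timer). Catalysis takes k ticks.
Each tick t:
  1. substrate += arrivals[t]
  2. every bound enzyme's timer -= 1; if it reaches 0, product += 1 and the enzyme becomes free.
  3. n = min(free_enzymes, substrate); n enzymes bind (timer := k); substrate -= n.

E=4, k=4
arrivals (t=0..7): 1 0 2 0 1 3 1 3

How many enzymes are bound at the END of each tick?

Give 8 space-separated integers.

Answer: 1 1 3 3 3 4 4 4

Derivation:
t=0: arr=1 -> substrate=0 bound=1 product=0
t=1: arr=0 -> substrate=0 bound=1 product=0
t=2: arr=2 -> substrate=0 bound=3 product=0
t=3: arr=0 -> substrate=0 bound=3 product=0
t=4: arr=1 -> substrate=0 bound=3 product=1
t=5: arr=3 -> substrate=2 bound=4 product=1
t=6: arr=1 -> substrate=1 bound=4 product=3
t=7: arr=3 -> substrate=4 bound=4 product=3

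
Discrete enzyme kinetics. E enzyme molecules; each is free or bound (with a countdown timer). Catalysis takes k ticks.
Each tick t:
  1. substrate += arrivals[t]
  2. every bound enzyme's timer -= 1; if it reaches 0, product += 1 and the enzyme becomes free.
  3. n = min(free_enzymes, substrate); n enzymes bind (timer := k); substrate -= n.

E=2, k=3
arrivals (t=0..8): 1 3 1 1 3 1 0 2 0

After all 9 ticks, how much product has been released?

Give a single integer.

Answer: 4

Derivation:
t=0: arr=1 -> substrate=0 bound=1 product=0
t=1: arr=3 -> substrate=2 bound=2 product=0
t=2: arr=1 -> substrate=3 bound=2 product=0
t=3: arr=1 -> substrate=3 bound=2 product=1
t=4: arr=3 -> substrate=5 bound=2 product=2
t=5: arr=1 -> substrate=6 bound=2 product=2
t=6: arr=0 -> substrate=5 bound=2 product=3
t=7: arr=2 -> substrate=6 bound=2 product=4
t=8: arr=0 -> substrate=6 bound=2 product=4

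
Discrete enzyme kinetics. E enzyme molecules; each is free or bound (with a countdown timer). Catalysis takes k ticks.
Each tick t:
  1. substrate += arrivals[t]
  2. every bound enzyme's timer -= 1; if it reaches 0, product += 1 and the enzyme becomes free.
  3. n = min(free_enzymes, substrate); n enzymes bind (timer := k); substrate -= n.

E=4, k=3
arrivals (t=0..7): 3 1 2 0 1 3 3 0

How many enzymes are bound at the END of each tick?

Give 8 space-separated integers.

t=0: arr=3 -> substrate=0 bound=3 product=0
t=1: arr=1 -> substrate=0 bound=4 product=0
t=2: arr=2 -> substrate=2 bound=4 product=0
t=3: arr=0 -> substrate=0 bound=3 product=3
t=4: arr=1 -> substrate=0 bound=3 product=4
t=5: arr=3 -> substrate=2 bound=4 product=4
t=6: arr=3 -> substrate=3 bound=4 product=6
t=7: arr=0 -> substrate=2 bound=4 product=7

Answer: 3 4 4 3 3 4 4 4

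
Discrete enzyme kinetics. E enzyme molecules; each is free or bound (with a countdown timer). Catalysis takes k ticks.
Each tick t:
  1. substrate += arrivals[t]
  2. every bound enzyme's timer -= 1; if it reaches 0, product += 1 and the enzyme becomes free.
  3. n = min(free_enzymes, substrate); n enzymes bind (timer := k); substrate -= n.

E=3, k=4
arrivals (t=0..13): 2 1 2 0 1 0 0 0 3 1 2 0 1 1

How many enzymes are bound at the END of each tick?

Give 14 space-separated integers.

Answer: 2 3 3 3 3 3 3 3 3 3 3 3 3 3

Derivation:
t=0: arr=2 -> substrate=0 bound=2 product=0
t=1: arr=1 -> substrate=0 bound=3 product=0
t=2: arr=2 -> substrate=2 bound=3 product=0
t=3: arr=0 -> substrate=2 bound=3 product=0
t=4: arr=1 -> substrate=1 bound=3 product=2
t=5: arr=0 -> substrate=0 bound=3 product=3
t=6: arr=0 -> substrate=0 bound=3 product=3
t=7: arr=0 -> substrate=0 bound=3 product=3
t=8: arr=3 -> substrate=1 bound=3 product=5
t=9: arr=1 -> substrate=1 bound=3 product=6
t=10: arr=2 -> substrate=3 bound=3 product=6
t=11: arr=0 -> substrate=3 bound=3 product=6
t=12: arr=1 -> substrate=2 bound=3 product=8
t=13: arr=1 -> substrate=2 bound=3 product=9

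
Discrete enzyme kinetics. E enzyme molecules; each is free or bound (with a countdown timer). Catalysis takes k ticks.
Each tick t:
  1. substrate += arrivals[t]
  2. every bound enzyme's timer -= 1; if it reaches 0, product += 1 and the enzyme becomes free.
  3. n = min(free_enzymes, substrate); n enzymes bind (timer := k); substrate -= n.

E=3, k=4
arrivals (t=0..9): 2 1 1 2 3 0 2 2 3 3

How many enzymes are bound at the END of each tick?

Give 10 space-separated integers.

Answer: 2 3 3 3 3 3 3 3 3 3

Derivation:
t=0: arr=2 -> substrate=0 bound=2 product=0
t=1: arr=1 -> substrate=0 bound=3 product=0
t=2: arr=1 -> substrate=1 bound=3 product=0
t=3: arr=2 -> substrate=3 bound=3 product=0
t=4: arr=3 -> substrate=4 bound=3 product=2
t=5: arr=0 -> substrate=3 bound=3 product=3
t=6: arr=2 -> substrate=5 bound=3 product=3
t=7: arr=2 -> substrate=7 bound=3 product=3
t=8: arr=3 -> substrate=8 bound=3 product=5
t=9: arr=3 -> substrate=10 bound=3 product=6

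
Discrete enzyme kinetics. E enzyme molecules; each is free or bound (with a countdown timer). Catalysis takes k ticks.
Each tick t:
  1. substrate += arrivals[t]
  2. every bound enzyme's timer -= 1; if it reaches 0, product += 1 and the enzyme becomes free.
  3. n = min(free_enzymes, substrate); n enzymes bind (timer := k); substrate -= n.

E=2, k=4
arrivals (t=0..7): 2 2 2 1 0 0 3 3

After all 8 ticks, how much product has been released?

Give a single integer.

Answer: 2

Derivation:
t=0: arr=2 -> substrate=0 bound=2 product=0
t=1: arr=2 -> substrate=2 bound=2 product=0
t=2: arr=2 -> substrate=4 bound=2 product=0
t=3: arr=1 -> substrate=5 bound=2 product=0
t=4: arr=0 -> substrate=3 bound=2 product=2
t=5: arr=0 -> substrate=3 bound=2 product=2
t=6: arr=3 -> substrate=6 bound=2 product=2
t=7: arr=3 -> substrate=9 bound=2 product=2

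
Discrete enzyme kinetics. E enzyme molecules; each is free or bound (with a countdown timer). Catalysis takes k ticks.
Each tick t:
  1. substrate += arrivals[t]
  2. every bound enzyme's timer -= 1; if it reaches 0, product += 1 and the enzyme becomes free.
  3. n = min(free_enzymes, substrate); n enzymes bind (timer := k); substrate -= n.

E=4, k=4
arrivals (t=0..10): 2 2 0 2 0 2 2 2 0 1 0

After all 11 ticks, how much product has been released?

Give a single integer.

Answer: 8

Derivation:
t=0: arr=2 -> substrate=0 bound=2 product=0
t=1: arr=2 -> substrate=0 bound=4 product=0
t=2: arr=0 -> substrate=0 bound=4 product=0
t=3: arr=2 -> substrate=2 bound=4 product=0
t=4: arr=0 -> substrate=0 bound=4 product=2
t=5: arr=2 -> substrate=0 bound=4 product=4
t=6: arr=2 -> substrate=2 bound=4 product=4
t=7: arr=2 -> substrate=4 bound=4 product=4
t=8: arr=0 -> substrate=2 bound=4 product=6
t=9: arr=1 -> substrate=1 bound=4 product=8
t=10: arr=0 -> substrate=1 bound=4 product=8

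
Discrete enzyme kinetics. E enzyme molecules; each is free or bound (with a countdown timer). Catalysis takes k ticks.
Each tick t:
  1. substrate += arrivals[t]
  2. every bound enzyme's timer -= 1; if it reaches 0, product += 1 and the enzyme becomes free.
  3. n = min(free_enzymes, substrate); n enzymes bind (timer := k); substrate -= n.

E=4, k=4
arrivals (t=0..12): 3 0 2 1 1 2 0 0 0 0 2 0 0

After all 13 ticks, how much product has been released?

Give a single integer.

Answer: 9

Derivation:
t=0: arr=3 -> substrate=0 bound=3 product=0
t=1: arr=0 -> substrate=0 bound=3 product=0
t=2: arr=2 -> substrate=1 bound=4 product=0
t=3: arr=1 -> substrate=2 bound=4 product=0
t=4: arr=1 -> substrate=0 bound=4 product=3
t=5: arr=2 -> substrate=2 bound=4 product=3
t=6: arr=0 -> substrate=1 bound=4 product=4
t=7: arr=0 -> substrate=1 bound=4 product=4
t=8: arr=0 -> substrate=0 bound=2 product=7
t=9: arr=0 -> substrate=0 bound=2 product=7
t=10: arr=2 -> substrate=0 bound=3 product=8
t=11: arr=0 -> substrate=0 bound=3 product=8
t=12: arr=0 -> substrate=0 bound=2 product=9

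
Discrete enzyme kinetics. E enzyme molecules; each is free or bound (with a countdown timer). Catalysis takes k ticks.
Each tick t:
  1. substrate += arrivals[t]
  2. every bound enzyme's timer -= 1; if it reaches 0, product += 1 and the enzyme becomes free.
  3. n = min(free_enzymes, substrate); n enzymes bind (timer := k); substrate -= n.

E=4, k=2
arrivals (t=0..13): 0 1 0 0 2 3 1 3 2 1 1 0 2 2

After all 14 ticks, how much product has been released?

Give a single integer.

Answer: 14

Derivation:
t=0: arr=0 -> substrate=0 bound=0 product=0
t=1: arr=1 -> substrate=0 bound=1 product=0
t=2: arr=0 -> substrate=0 bound=1 product=0
t=3: arr=0 -> substrate=0 bound=0 product=1
t=4: arr=2 -> substrate=0 bound=2 product=1
t=5: arr=3 -> substrate=1 bound=4 product=1
t=6: arr=1 -> substrate=0 bound=4 product=3
t=7: arr=3 -> substrate=1 bound=4 product=5
t=8: arr=2 -> substrate=1 bound=4 product=7
t=9: arr=1 -> substrate=0 bound=4 product=9
t=10: arr=1 -> substrate=0 bound=3 product=11
t=11: arr=0 -> substrate=0 bound=1 product=13
t=12: arr=2 -> substrate=0 bound=2 product=14
t=13: arr=2 -> substrate=0 bound=4 product=14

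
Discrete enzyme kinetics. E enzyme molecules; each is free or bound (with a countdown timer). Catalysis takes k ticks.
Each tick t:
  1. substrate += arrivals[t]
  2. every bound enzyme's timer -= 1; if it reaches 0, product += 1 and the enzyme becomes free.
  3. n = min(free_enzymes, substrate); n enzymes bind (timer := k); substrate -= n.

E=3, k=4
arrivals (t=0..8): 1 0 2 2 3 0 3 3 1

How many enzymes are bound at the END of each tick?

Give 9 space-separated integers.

t=0: arr=1 -> substrate=0 bound=1 product=0
t=1: arr=0 -> substrate=0 bound=1 product=0
t=2: arr=2 -> substrate=0 bound=3 product=0
t=3: arr=2 -> substrate=2 bound=3 product=0
t=4: arr=3 -> substrate=4 bound=3 product=1
t=5: arr=0 -> substrate=4 bound=3 product=1
t=6: arr=3 -> substrate=5 bound=3 product=3
t=7: arr=3 -> substrate=8 bound=3 product=3
t=8: arr=1 -> substrate=8 bound=3 product=4

Answer: 1 1 3 3 3 3 3 3 3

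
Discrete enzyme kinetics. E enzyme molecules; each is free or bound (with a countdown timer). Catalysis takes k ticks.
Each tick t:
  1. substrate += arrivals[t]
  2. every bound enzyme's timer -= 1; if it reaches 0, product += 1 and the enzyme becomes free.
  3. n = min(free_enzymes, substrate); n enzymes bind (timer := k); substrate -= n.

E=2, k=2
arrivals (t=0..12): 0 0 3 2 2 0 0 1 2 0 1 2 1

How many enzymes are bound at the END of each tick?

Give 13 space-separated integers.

t=0: arr=0 -> substrate=0 bound=0 product=0
t=1: arr=0 -> substrate=0 bound=0 product=0
t=2: arr=3 -> substrate=1 bound=2 product=0
t=3: arr=2 -> substrate=3 bound=2 product=0
t=4: arr=2 -> substrate=3 bound=2 product=2
t=5: arr=0 -> substrate=3 bound=2 product=2
t=6: arr=0 -> substrate=1 bound=2 product=4
t=7: arr=1 -> substrate=2 bound=2 product=4
t=8: arr=2 -> substrate=2 bound=2 product=6
t=9: arr=0 -> substrate=2 bound=2 product=6
t=10: arr=1 -> substrate=1 bound=2 product=8
t=11: arr=2 -> substrate=3 bound=2 product=8
t=12: arr=1 -> substrate=2 bound=2 product=10

Answer: 0 0 2 2 2 2 2 2 2 2 2 2 2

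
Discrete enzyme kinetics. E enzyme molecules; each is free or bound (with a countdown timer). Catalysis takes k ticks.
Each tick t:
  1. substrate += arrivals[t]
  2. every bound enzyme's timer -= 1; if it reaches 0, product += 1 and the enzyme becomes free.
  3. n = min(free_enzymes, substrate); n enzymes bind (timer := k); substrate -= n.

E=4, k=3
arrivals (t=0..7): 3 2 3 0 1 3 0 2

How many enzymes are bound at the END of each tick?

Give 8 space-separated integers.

t=0: arr=3 -> substrate=0 bound=3 product=0
t=1: arr=2 -> substrate=1 bound=4 product=0
t=2: arr=3 -> substrate=4 bound=4 product=0
t=3: arr=0 -> substrate=1 bound=4 product=3
t=4: arr=1 -> substrate=1 bound=4 product=4
t=5: arr=3 -> substrate=4 bound=4 product=4
t=6: arr=0 -> substrate=1 bound=4 product=7
t=7: arr=2 -> substrate=2 bound=4 product=8

Answer: 3 4 4 4 4 4 4 4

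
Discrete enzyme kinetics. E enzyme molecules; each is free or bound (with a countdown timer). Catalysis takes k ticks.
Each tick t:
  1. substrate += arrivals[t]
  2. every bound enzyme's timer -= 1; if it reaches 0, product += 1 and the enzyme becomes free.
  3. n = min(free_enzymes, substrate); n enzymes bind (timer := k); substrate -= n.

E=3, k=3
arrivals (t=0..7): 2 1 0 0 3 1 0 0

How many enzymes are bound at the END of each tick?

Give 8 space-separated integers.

Answer: 2 3 3 1 3 3 3 1

Derivation:
t=0: arr=2 -> substrate=0 bound=2 product=0
t=1: arr=1 -> substrate=0 bound=3 product=0
t=2: arr=0 -> substrate=0 bound=3 product=0
t=3: arr=0 -> substrate=0 bound=1 product=2
t=4: arr=3 -> substrate=0 bound=3 product=3
t=5: arr=1 -> substrate=1 bound=3 product=3
t=6: arr=0 -> substrate=1 bound=3 product=3
t=7: arr=0 -> substrate=0 bound=1 product=6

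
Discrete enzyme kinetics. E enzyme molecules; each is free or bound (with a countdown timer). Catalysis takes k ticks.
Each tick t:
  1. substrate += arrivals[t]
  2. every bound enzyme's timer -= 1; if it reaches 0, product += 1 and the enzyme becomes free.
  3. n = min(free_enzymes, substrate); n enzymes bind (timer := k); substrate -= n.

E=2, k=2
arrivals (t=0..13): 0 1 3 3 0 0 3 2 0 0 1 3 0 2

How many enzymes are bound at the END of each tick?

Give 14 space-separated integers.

t=0: arr=0 -> substrate=0 bound=0 product=0
t=1: arr=1 -> substrate=0 bound=1 product=0
t=2: arr=3 -> substrate=2 bound=2 product=0
t=3: arr=3 -> substrate=4 bound=2 product=1
t=4: arr=0 -> substrate=3 bound=2 product=2
t=5: arr=0 -> substrate=2 bound=2 product=3
t=6: arr=3 -> substrate=4 bound=2 product=4
t=7: arr=2 -> substrate=5 bound=2 product=5
t=8: arr=0 -> substrate=4 bound=2 product=6
t=9: arr=0 -> substrate=3 bound=2 product=7
t=10: arr=1 -> substrate=3 bound=2 product=8
t=11: arr=3 -> substrate=5 bound=2 product=9
t=12: arr=0 -> substrate=4 bound=2 product=10
t=13: arr=2 -> substrate=5 bound=2 product=11

Answer: 0 1 2 2 2 2 2 2 2 2 2 2 2 2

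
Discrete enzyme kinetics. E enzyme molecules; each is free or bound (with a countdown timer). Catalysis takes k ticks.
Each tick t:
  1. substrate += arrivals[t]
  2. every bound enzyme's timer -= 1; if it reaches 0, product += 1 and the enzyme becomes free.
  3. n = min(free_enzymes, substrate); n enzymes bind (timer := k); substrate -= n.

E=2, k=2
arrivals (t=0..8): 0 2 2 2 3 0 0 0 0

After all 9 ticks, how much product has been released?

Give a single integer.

t=0: arr=0 -> substrate=0 bound=0 product=0
t=1: arr=2 -> substrate=0 bound=2 product=0
t=2: arr=2 -> substrate=2 bound=2 product=0
t=3: arr=2 -> substrate=2 bound=2 product=2
t=4: arr=3 -> substrate=5 bound=2 product=2
t=5: arr=0 -> substrate=3 bound=2 product=4
t=6: arr=0 -> substrate=3 bound=2 product=4
t=7: arr=0 -> substrate=1 bound=2 product=6
t=8: arr=0 -> substrate=1 bound=2 product=6

Answer: 6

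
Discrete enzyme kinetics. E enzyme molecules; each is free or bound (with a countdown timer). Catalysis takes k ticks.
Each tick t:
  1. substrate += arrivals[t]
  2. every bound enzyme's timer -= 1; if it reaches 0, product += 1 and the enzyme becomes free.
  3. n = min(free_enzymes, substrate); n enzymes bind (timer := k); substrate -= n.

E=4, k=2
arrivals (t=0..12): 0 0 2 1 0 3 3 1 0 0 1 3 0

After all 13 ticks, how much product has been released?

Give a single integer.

t=0: arr=0 -> substrate=0 bound=0 product=0
t=1: arr=0 -> substrate=0 bound=0 product=0
t=2: arr=2 -> substrate=0 bound=2 product=0
t=3: arr=1 -> substrate=0 bound=3 product=0
t=4: arr=0 -> substrate=0 bound=1 product=2
t=5: arr=3 -> substrate=0 bound=3 product=3
t=6: arr=3 -> substrate=2 bound=4 product=3
t=7: arr=1 -> substrate=0 bound=4 product=6
t=8: arr=0 -> substrate=0 bound=3 product=7
t=9: arr=0 -> substrate=0 bound=0 product=10
t=10: arr=1 -> substrate=0 bound=1 product=10
t=11: arr=3 -> substrate=0 bound=4 product=10
t=12: arr=0 -> substrate=0 bound=3 product=11

Answer: 11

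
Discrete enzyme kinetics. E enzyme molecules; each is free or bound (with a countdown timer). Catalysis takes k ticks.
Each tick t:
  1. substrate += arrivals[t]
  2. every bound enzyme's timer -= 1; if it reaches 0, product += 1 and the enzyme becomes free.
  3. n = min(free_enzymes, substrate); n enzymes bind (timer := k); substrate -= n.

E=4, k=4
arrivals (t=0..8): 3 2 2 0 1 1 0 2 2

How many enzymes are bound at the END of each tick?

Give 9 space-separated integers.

t=0: arr=3 -> substrate=0 bound=3 product=0
t=1: arr=2 -> substrate=1 bound=4 product=0
t=2: arr=2 -> substrate=3 bound=4 product=0
t=3: arr=0 -> substrate=3 bound=4 product=0
t=4: arr=1 -> substrate=1 bound=4 product=3
t=5: arr=1 -> substrate=1 bound=4 product=4
t=6: arr=0 -> substrate=1 bound=4 product=4
t=7: arr=2 -> substrate=3 bound=4 product=4
t=8: arr=2 -> substrate=2 bound=4 product=7

Answer: 3 4 4 4 4 4 4 4 4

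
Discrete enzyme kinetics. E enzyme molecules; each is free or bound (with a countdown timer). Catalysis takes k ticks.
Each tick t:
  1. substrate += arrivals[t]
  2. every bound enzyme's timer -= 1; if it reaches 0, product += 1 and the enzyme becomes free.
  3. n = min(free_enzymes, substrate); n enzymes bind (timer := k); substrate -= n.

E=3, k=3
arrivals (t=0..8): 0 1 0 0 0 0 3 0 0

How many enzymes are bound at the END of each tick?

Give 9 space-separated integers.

Answer: 0 1 1 1 0 0 3 3 3

Derivation:
t=0: arr=0 -> substrate=0 bound=0 product=0
t=1: arr=1 -> substrate=0 bound=1 product=0
t=2: arr=0 -> substrate=0 bound=1 product=0
t=3: arr=0 -> substrate=0 bound=1 product=0
t=4: arr=0 -> substrate=0 bound=0 product=1
t=5: arr=0 -> substrate=0 bound=0 product=1
t=6: arr=3 -> substrate=0 bound=3 product=1
t=7: arr=0 -> substrate=0 bound=3 product=1
t=8: arr=0 -> substrate=0 bound=3 product=1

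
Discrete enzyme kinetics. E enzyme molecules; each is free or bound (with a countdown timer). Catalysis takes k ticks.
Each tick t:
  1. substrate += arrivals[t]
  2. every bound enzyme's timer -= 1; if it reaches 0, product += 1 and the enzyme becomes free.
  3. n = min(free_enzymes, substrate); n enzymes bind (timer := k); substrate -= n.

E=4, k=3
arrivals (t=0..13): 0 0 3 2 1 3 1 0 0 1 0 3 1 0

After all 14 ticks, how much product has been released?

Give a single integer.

Answer: 11

Derivation:
t=0: arr=0 -> substrate=0 bound=0 product=0
t=1: arr=0 -> substrate=0 bound=0 product=0
t=2: arr=3 -> substrate=0 bound=3 product=0
t=3: arr=2 -> substrate=1 bound=4 product=0
t=4: arr=1 -> substrate=2 bound=4 product=0
t=5: arr=3 -> substrate=2 bound=4 product=3
t=6: arr=1 -> substrate=2 bound=4 product=4
t=7: arr=0 -> substrate=2 bound=4 product=4
t=8: arr=0 -> substrate=0 bound=3 product=7
t=9: arr=1 -> substrate=0 bound=3 product=8
t=10: arr=0 -> substrate=0 bound=3 product=8
t=11: arr=3 -> substrate=0 bound=4 product=10
t=12: arr=1 -> substrate=0 bound=4 product=11
t=13: arr=0 -> substrate=0 bound=4 product=11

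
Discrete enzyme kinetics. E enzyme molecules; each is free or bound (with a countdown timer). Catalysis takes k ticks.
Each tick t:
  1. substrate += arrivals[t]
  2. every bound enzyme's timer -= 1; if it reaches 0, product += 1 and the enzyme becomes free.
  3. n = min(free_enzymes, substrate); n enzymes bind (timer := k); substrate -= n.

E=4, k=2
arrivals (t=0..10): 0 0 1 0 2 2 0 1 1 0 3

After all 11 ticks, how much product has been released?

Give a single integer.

Answer: 7

Derivation:
t=0: arr=0 -> substrate=0 bound=0 product=0
t=1: arr=0 -> substrate=0 bound=0 product=0
t=2: arr=1 -> substrate=0 bound=1 product=0
t=3: arr=0 -> substrate=0 bound=1 product=0
t=4: arr=2 -> substrate=0 bound=2 product=1
t=5: arr=2 -> substrate=0 bound=4 product=1
t=6: arr=0 -> substrate=0 bound=2 product=3
t=7: arr=1 -> substrate=0 bound=1 product=5
t=8: arr=1 -> substrate=0 bound=2 product=5
t=9: arr=0 -> substrate=0 bound=1 product=6
t=10: arr=3 -> substrate=0 bound=3 product=7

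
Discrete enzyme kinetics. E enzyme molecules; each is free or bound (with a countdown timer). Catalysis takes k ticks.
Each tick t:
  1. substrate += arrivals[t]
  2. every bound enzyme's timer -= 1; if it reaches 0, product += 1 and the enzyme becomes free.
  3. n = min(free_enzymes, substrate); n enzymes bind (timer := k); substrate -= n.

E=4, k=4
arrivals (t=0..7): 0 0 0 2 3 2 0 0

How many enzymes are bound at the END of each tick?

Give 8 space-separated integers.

t=0: arr=0 -> substrate=0 bound=0 product=0
t=1: arr=0 -> substrate=0 bound=0 product=0
t=2: arr=0 -> substrate=0 bound=0 product=0
t=3: arr=2 -> substrate=0 bound=2 product=0
t=4: arr=3 -> substrate=1 bound=4 product=0
t=5: arr=2 -> substrate=3 bound=4 product=0
t=6: arr=0 -> substrate=3 bound=4 product=0
t=7: arr=0 -> substrate=1 bound=4 product=2

Answer: 0 0 0 2 4 4 4 4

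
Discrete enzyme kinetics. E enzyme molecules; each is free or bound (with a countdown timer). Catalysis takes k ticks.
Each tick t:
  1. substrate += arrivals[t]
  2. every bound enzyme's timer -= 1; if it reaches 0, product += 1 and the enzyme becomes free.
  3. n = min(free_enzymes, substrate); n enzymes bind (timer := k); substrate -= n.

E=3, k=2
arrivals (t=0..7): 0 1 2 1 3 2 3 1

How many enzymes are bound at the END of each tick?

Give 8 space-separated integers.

Answer: 0 1 3 3 3 3 3 3

Derivation:
t=0: arr=0 -> substrate=0 bound=0 product=0
t=1: arr=1 -> substrate=0 bound=1 product=0
t=2: arr=2 -> substrate=0 bound=3 product=0
t=3: arr=1 -> substrate=0 bound=3 product=1
t=4: arr=3 -> substrate=1 bound=3 product=3
t=5: arr=2 -> substrate=2 bound=3 product=4
t=6: arr=3 -> substrate=3 bound=3 product=6
t=7: arr=1 -> substrate=3 bound=3 product=7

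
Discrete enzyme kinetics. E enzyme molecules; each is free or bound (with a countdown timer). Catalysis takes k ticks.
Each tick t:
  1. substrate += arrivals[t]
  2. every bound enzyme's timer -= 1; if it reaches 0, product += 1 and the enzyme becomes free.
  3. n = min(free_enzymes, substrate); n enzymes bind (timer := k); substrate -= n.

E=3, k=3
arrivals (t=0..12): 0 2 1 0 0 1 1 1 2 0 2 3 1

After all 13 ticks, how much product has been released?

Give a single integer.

t=0: arr=0 -> substrate=0 bound=0 product=0
t=1: arr=2 -> substrate=0 bound=2 product=0
t=2: arr=1 -> substrate=0 bound=3 product=0
t=3: arr=0 -> substrate=0 bound=3 product=0
t=4: arr=0 -> substrate=0 bound=1 product=2
t=5: arr=1 -> substrate=0 bound=1 product=3
t=6: arr=1 -> substrate=0 bound=2 product=3
t=7: arr=1 -> substrate=0 bound=3 product=3
t=8: arr=2 -> substrate=1 bound=3 product=4
t=9: arr=0 -> substrate=0 bound=3 product=5
t=10: arr=2 -> substrate=1 bound=3 product=6
t=11: arr=3 -> substrate=3 bound=3 product=7
t=12: arr=1 -> substrate=3 bound=3 product=8

Answer: 8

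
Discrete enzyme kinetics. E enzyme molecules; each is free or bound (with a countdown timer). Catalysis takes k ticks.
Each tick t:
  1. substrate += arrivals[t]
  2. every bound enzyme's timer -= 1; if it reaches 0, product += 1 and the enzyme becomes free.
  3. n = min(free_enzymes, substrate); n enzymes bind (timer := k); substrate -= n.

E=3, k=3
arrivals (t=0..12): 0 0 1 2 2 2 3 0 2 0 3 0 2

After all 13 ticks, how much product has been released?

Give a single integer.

Answer: 9

Derivation:
t=0: arr=0 -> substrate=0 bound=0 product=0
t=1: arr=0 -> substrate=0 bound=0 product=0
t=2: arr=1 -> substrate=0 bound=1 product=0
t=3: arr=2 -> substrate=0 bound=3 product=0
t=4: arr=2 -> substrate=2 bound=3 product=0
t=5: arr=2 -> substrate=3 bound=3 product=1
t=6: arr=3 -> substrate=4 bound=3 product=3
t=7: arr=0 -> substrate=4 bound=3 product=3
t=8: arr=2 -> substrate=5 bound=3 product=4
t=9: arr=0 -> substrate=3 bound=3 product=6
t=10: arr=3 -> substrate=6 bound=3 product=6
t=11: arr=0 -> substrate=5 bound=3 product=7
t=12: arr=2 -> substrate=5 bound=3 product=9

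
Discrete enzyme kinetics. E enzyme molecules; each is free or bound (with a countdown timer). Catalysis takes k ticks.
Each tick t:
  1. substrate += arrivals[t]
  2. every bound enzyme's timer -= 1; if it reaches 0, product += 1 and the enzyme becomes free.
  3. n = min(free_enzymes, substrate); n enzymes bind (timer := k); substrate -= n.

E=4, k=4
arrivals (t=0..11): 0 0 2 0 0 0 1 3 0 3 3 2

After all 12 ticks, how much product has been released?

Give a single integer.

Answer: 6

Derivation:
t=0: arr=0 -> substrate=0 bound=0 product=0
t=1: arr=0 -> substrate=0 bound=0 product=0
t=2: arr=2 -> substrate=0 bound=2 product=0
t=3: arr=0 -> substrate=0 bound=2 product=0
t=4: arr=0 -> substrate=0 bound=2 product=0
t=5: arr=0 -> substrate=0 bound=2 product=0
t=6: arr=1 -> substrate=0 bound=1 product=2
t=7: arr=3 -> substrate=0 bound=4 product=2
t=8: arr=0 -> substrate=0 bound=4 product=2
t=9: arr=3 -> substrate=3 bound=4 product=2
t=10: arr=3 -> substrate=5 bound=4 product=3
t=11: arr=2 -> substrate=4 bound=4 product=6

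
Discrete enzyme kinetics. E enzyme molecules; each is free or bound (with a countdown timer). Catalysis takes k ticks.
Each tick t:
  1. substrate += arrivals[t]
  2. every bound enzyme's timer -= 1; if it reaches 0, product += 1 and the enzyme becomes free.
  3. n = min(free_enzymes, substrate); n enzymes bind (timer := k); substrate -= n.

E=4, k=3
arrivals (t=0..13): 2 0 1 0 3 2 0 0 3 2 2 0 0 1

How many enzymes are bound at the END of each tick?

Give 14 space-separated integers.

Answer: 2 2 3 1 4 4 4 2 4 4 4 4 4 4

Derivation:
t=0: arr=2 -> substrate=0 bound=2 product=0
t=1: arr=0 -> substrate=0 bound=2 product=0
t=2: arr=1 -> substrate=0 bound=3 product=0
t=3: arr=0 -> substrate=0 bound=1 product=2
t=4: arr=3 -> substrate=0 bound=4 product=2
t=5: arr=2 -> substrate=1 bound=4 product=3
t=6: arr=0 -> substrate=1 bound=4 product=3
t=7: arr=0 -> substrate=0 bound=2 product=6
t=8: arr=3 -> substrate=0 bound=4 product=7
t=9: arr=2 -> substrate=2 bound=4 product=7
t=10: arr=2 -> substrate=3 bound=4 product=8
t=11: arr=0 -> substrate=0 bound=4 product=11
t=12: arr=0 -> substrate=0 bound=4 product=11
t=13: arr=1 -> substrate=0 bound=4 product=12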